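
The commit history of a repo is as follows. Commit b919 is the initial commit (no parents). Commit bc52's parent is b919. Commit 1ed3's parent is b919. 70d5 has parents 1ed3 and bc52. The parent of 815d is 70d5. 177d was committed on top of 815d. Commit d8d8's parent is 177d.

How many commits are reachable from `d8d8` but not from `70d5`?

3

Reachable from d8d8: {177d, 1ed3, 70d5, 815d, b919, bc52, d8d8}.
Reachable from 70d5: {1ed3, 70d5, b919, bc52}.
In d8d8's history but not 70d5's: {177d, 815d, d8d8} — 3 commits.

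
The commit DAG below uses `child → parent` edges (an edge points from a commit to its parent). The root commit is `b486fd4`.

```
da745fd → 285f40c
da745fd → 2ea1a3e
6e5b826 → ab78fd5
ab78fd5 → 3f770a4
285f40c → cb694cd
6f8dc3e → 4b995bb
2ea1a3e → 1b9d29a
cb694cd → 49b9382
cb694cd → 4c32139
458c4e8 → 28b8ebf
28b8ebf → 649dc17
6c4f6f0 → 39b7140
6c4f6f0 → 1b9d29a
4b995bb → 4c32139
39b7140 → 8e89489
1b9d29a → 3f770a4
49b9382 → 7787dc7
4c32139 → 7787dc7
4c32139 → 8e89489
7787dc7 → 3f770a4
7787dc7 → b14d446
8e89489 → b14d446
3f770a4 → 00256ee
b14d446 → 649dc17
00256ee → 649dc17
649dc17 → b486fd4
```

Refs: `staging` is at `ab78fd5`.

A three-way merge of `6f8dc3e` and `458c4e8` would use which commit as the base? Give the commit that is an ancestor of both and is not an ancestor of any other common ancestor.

649dc17

Ancestors of 6f8dc3e: {00256ee, 3f770a4, 4b995bb, 4c32139, 649dc17, 6f8dc3e, 7787dc7, 8e89489, b14d446, b486fd4}.
Ancestors of 458c4e8: {28b8ebf, 458c4e8, 649dc17, b486fd4}.
Common ancestors: {649dc17, b486fd4}.
Among these, 649dc17 is not an ancestor of any other common ancestor — it is the merge base.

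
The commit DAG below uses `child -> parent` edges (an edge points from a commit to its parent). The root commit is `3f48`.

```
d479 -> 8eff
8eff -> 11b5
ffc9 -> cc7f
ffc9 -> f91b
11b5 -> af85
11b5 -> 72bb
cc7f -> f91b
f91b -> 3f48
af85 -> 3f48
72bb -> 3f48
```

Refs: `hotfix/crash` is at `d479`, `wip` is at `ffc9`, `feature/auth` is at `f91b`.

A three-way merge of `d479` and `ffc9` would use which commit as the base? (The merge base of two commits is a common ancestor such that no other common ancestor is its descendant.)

Ancestors of d479: {11b5, 3f48, 72bb, 8eff, af85, d479}.
Ancestors of ffc9: {3f48, cc7f, f91b, ffc9}.
Common ancestors: {3f48}.
The only common ancestor is 3f48, so it is the merge base.

3f48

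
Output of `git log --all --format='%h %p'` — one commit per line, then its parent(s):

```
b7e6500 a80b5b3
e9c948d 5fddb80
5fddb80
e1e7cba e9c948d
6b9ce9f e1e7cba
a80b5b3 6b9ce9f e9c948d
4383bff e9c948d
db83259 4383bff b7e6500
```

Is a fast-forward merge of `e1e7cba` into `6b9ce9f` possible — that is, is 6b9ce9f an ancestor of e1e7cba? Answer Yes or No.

A fast-forward from 6b9ce9f to e1e7cba is possible iff 6b9ce9f is an ancestor of e1e7cba.
Ancestors of e1e7cba: {5fddb80, e1e7cba, e9c948d}.
6b9ce9f is not among them, so fast-forward is not possible.

No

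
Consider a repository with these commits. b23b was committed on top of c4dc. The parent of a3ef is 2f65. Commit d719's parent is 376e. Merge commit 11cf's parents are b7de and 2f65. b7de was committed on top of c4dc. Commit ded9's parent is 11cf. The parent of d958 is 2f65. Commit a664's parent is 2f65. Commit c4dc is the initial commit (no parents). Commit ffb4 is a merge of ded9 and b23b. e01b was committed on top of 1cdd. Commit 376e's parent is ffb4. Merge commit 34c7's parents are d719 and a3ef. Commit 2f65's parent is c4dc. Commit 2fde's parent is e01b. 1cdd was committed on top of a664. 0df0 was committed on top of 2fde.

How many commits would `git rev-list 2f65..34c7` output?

Reachable from 34c7: {11cf, 2f65, 34c7, 376e, a3ef, b23b, b7de, c4dc, d719, ded9, ffb4}.
Reachable from 2f65: {2f65, c4dc}.
In 34c7's history but not 2f65's: {11cf, 34c7, 376e, a3ef, b23b, b7de, d719, ded9, ffb4} — 9 commits.

9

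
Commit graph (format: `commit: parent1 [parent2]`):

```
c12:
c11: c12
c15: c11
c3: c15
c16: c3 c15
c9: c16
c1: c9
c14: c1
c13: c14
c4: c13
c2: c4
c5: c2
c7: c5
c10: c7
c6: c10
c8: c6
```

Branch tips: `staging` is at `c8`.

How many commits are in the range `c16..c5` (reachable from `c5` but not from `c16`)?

Reachable from c5: {c1, c11, c12, c13, c14, c15, c16, c2, c3, c4, c5, c9}.
Reachable from c16: {c11, c12, c15, c16, c3}.
In c5's history but not c16's: {c1, c13, c14, c2, c4, c5, c9} — 7 commits.

7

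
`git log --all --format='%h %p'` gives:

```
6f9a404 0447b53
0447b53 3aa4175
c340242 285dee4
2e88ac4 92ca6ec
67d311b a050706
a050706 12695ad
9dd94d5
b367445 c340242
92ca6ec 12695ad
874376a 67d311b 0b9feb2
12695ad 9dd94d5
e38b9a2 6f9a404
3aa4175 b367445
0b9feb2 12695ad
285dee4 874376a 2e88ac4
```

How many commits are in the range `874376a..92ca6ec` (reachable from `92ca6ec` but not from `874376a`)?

Reachable from 92ca6ec: {12695ad, 92ca6ec, 9dd94d5}.
Reachable from 874376a: {0b9feb2, 12695ad, 67d311b, 874376a, 9dd94d5, a050706}.
In 92ca6ec's history but not 874376a's: {92ca6ec} — 1 commit.

1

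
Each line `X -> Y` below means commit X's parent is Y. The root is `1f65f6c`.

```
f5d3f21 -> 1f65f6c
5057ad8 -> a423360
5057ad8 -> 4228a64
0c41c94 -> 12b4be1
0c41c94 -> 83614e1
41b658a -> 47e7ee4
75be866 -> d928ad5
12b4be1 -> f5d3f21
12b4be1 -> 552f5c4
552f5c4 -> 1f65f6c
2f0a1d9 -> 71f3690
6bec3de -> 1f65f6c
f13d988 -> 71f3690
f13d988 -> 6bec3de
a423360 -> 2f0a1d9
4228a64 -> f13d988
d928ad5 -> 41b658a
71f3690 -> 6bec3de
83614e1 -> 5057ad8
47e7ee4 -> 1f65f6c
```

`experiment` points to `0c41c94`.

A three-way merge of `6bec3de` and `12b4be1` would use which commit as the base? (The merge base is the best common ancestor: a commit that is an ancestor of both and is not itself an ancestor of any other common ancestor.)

1f65f6c

Ancestors of 6bec3de: {1f65f6c, 6bec3de}.
Ancestors of 12b4be1: {12b4be1, 1f65f6c, 552f5c4, f5d3f21}.
Common ancestors: {1f65f6c}.
The only common ancestor is 1f65f6c, so it is the merge base.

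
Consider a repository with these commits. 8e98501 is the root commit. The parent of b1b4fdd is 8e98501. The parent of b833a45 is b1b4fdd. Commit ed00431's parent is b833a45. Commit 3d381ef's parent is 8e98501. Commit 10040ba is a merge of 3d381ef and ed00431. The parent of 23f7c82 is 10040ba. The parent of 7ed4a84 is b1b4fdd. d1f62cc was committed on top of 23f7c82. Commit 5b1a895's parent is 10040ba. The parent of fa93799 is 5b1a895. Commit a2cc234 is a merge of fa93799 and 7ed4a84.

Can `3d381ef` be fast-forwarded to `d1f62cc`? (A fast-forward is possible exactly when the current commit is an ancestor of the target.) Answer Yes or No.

A fast-forward from 3d381ef to d1f62cc is possible iff 3d381ef is an ancestor of d1f62cc.
Ancestors of d1f62cc: {10040ba, 23f7c82, 3d381ef, 8e98501, b1b4fdd, b833a45, d1f62cc, ed00431}.
3d381ef is among them, so fast-forward is possible.

Yes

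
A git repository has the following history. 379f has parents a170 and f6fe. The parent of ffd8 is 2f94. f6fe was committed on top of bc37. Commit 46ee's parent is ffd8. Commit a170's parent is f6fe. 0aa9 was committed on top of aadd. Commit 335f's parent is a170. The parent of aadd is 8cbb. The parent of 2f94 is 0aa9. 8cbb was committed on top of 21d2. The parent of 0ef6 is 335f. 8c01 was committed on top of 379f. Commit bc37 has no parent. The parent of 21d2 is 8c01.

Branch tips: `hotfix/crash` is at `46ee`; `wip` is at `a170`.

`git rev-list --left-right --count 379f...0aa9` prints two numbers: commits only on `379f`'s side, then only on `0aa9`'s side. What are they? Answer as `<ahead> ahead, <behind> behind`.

Reachable from 379f: {379f, a170, bc37, f6fe}.
Reachable from 0aa9: {0aa9, 21d2, 379f, 8c01, 8cbb, a170, aadd, bc37, f6fe}.
Only in 379f's history (ahead): {} — 0.
Only in 0aa9's history (behind): {0aa9, 21d2, 8c01, 8cbb, aadd} — 5.

0 ahead, 5 behind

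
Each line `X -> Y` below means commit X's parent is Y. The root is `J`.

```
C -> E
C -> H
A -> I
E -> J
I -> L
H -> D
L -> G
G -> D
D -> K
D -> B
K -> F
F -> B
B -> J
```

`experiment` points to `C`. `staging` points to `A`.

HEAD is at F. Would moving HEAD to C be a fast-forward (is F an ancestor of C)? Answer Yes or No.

Yes

A fast-forward from F to C is possible iff F is an ancestor of C.
Ancestors of C: {B, C, D, E, F, H, J, K}.
F is among them, so fast-forward is possible.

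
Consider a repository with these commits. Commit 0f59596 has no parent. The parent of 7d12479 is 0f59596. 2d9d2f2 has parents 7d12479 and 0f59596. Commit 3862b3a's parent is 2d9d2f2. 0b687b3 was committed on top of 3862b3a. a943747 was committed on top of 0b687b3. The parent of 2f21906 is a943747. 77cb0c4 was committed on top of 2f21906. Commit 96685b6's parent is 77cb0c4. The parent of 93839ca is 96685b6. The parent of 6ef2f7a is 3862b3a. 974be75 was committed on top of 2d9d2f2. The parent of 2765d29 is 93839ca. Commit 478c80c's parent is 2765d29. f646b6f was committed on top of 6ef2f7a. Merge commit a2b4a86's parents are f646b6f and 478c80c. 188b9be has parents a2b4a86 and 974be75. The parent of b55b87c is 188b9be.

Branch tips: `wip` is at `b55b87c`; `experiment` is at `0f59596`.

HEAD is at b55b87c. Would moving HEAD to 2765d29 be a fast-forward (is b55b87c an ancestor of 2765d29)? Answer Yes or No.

A fast-forward from b55b87c to 2765d29 is possible iff b55b87c is an ancestor of 2765d29.
Ancestors of 2765d29: {0b687b3, 0f59596, 2765d29, 2d9d2f2, 2f21906, 3862b3a, 77cb0c4, 7d12479, 93839ca, 96685b6, a943747}.
b55b87c is not among them, so fast-forward is not possible.

No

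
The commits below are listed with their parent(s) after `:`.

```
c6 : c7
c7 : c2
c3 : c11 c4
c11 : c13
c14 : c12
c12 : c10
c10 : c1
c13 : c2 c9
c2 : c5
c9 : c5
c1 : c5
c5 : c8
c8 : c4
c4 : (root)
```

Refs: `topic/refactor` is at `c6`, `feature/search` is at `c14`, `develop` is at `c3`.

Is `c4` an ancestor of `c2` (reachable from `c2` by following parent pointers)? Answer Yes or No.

Yes

Ancestors of c2 (commits reachable by following parents): {c2, c4, c5, c8}.
c4 is in that set, so it is an ancestor of c2.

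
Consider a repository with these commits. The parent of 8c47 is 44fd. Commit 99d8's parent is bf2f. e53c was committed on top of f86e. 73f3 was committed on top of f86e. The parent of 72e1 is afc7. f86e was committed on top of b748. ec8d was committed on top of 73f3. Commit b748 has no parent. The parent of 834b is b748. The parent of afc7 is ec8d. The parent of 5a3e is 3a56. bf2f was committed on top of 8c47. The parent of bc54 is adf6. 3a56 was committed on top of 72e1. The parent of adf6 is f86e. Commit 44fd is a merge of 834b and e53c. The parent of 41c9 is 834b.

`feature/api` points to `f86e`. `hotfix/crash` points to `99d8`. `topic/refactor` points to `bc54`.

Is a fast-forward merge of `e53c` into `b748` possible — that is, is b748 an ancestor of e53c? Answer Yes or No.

Yes

A fast-forward from b748 to e53c is possible iff b748 is an ancestor of e53c.
Ancestors of e53c: {b748, e53c, f86e}.
b748 is among them, so fast-forward is possible.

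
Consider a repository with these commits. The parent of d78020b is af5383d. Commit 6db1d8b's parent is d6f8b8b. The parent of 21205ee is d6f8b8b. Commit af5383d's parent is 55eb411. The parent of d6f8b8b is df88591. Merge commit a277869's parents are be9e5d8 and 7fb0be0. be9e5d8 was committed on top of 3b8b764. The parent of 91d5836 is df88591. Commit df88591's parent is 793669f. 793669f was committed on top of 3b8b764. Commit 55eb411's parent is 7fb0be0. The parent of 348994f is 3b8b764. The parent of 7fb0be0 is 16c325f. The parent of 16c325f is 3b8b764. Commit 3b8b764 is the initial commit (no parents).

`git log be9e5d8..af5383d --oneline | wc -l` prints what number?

Reachable from af5383d: {16c325f, 3b8b764, 55eb411, 7fb0be0, af5383d}.
Reachable from be9e5d8: {3b8b764, be9e5d8}.
In af5383d's history but not be9e5d8's: {16c325f, 55eb411, 7fb0be0, af5383d} — 4 commits.

4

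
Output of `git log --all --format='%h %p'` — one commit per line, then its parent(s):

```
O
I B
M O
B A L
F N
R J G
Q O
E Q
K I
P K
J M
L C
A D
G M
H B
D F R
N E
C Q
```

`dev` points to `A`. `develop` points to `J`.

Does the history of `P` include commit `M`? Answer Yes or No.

Ancestors of P (commits reachable by following parents): {A, B, C, D, E, F, G, I, J, K, L, M, N, O, P, Q, R}.
M is in that set, so it is an ancestor of P.

Yes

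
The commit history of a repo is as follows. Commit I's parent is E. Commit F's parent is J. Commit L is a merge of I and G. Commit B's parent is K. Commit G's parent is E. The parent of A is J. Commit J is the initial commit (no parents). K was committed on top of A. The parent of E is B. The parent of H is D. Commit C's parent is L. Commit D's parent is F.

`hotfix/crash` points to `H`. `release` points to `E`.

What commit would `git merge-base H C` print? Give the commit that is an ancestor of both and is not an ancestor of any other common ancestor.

J

Ancestors of H: {D, F, H, J}.
Ancestors of C: {A, B, C, E, G, I, J, K, L}.
Common ancestors: {J}.
The only common ancestor is J, so it is the merge base.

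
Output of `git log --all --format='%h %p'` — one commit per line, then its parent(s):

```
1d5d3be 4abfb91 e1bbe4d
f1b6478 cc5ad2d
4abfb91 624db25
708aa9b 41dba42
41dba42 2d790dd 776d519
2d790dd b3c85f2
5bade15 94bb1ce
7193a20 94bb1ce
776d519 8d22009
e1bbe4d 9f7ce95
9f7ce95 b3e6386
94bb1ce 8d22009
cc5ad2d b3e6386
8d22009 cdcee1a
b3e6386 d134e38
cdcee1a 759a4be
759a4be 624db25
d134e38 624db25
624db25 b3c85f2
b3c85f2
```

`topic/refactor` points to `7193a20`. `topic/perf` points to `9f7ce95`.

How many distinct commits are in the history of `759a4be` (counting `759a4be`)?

3

Walking parent pointers from 759a4be: reachable set = {624db25, 759a4be, b3c85f2}.
That is 3 commits.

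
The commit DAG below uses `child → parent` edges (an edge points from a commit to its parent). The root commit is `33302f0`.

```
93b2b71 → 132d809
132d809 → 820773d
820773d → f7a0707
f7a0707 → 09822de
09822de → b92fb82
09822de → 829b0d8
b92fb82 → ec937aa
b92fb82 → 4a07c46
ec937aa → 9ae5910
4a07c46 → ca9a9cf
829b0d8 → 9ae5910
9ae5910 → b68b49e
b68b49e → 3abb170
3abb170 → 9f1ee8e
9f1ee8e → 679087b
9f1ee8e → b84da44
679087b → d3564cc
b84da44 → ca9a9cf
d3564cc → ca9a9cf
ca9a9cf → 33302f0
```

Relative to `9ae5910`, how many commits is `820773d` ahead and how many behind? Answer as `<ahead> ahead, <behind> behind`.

7 ahead, 0 behind

Reachable from 820773d: {09822de, 33302f0, 3abb170, 4a07c46, 679087b, 820773d, 829b0d8, 9ae5910, 9f1ee8e, b68b49e, b84da44, b92fb82, ca9a9cf, d3564cc, ec937aa, f7a0707}.
Reachable from 9ae5910: {33302f0, 3abb170, 679087b, 9ae5910, 9f1ee8e, b68b49e, b84da44, ca9a9cf, d3564cc}.
Only in 820773d's history (ahead): {09822de, 4a07c46, 820773d, 829b0d8, b92fb82, ec937aa, f7a0707} — 7.
Only in 9ae5910's history (behind): {} — 0.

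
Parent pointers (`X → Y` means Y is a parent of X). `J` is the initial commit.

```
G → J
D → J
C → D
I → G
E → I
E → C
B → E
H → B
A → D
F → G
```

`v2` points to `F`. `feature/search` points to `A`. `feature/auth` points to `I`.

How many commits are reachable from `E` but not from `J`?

Reachable from E: {C, D, E, G, I, J}.
Reachable from J: {J}.
In E's history but not J's: {C, D, E, G, I} — 5 commits.

5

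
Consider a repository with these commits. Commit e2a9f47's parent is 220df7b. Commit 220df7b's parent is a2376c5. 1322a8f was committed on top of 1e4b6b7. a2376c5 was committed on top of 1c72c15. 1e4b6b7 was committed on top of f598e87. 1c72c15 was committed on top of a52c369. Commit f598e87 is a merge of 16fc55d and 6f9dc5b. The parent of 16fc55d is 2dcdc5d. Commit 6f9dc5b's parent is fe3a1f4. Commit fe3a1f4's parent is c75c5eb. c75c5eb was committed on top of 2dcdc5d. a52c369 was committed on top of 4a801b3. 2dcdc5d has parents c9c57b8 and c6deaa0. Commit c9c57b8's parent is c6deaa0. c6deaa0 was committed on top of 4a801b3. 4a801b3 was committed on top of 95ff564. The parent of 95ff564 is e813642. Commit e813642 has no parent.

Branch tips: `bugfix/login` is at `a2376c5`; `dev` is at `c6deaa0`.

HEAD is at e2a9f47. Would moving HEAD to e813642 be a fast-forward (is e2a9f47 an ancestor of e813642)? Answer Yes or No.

A fast-forward from e2a9f47 to e813642 is possible iff e2a9f47 is an ancestor of e813642.
Ancestors of e813642: {e813642}.
e2a9f47 is not among them, so fast-forward is not possible.

No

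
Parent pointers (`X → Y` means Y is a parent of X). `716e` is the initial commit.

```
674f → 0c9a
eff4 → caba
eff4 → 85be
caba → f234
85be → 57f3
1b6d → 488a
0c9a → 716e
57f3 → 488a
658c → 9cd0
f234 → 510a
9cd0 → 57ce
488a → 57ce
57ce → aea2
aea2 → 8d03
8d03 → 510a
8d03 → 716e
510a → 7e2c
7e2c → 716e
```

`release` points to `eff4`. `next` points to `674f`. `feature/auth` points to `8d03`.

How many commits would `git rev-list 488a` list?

7

Walking parent pointers from 488a: reachable set = {488a, 510a, 57ce, 716e, 7e2c, 8d03, aea2}.
That is 7 commits.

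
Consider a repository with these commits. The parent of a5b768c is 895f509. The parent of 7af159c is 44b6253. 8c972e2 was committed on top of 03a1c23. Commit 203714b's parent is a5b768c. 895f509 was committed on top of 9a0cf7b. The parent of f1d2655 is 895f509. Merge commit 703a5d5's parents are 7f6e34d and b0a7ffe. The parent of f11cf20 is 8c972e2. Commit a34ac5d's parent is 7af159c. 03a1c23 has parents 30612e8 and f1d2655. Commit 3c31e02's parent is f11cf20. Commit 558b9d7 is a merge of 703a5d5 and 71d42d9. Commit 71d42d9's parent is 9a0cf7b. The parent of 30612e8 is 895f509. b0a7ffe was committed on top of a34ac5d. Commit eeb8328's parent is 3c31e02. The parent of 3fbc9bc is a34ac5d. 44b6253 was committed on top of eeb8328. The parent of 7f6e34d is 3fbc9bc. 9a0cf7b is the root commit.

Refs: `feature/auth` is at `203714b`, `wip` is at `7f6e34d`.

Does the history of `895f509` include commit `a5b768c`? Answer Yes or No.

Ancestors of 895f509: {895f509, 9a0cf7b}.
a5b768c is not in that set, so it is not an ancestor of 895f509.

No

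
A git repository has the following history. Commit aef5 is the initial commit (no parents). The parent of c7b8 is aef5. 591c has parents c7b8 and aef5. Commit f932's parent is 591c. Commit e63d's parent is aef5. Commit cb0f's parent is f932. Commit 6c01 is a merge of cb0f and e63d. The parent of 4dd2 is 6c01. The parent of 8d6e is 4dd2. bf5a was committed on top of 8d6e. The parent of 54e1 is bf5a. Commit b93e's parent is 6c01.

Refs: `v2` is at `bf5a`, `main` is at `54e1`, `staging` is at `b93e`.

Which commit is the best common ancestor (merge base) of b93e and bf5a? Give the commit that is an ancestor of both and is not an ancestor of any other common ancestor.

6c01

Ancestors of b93e: {591c, 6c01, aef5, b93e, c7b8, cb0f, e63d, f932}.
Ancestors of bf5a: {4dd2, 591c, 6c01, 8d6e, aef5, bf5a, c7b8, cb0f, e63d, f932}.
Common ancestors: {591c, 6c01, aef5, c7b8, cb0f, e63d, f932}.
Among these, 6c01 is not an ancestor of any other common ancestor — it is the merge base.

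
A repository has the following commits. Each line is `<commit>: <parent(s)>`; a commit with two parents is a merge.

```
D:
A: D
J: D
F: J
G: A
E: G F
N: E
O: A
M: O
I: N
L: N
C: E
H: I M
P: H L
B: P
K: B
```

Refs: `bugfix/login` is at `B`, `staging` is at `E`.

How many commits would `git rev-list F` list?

3

Walking parent pointers from F: reachable set = {D, F, J}.
That is 3 commits.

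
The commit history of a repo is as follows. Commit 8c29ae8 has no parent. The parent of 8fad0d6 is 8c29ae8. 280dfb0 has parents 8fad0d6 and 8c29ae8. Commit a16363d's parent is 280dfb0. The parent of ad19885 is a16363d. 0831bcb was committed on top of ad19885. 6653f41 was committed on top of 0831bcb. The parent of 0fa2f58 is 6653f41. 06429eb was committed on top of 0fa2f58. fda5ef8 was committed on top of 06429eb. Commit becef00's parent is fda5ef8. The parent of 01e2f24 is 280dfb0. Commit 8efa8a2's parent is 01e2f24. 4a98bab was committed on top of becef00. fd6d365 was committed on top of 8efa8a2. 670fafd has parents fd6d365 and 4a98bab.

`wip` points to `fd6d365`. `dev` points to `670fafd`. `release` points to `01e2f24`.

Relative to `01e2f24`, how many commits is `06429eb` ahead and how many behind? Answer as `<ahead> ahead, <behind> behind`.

6 ahead, 1 behind

Reachable from 06429eb: {06429eb, 0831bcb, 0fa2f58, 280dfb0, 6653f41, 8c29ae8, 8fad0d6, a16363d, ad19885}.
Reachable from 01e2f24: {01e2f24, 280dfb0, 8c29ae8, 8fad0d6}.
Only in 06429eb's history (ahead): {06429eb, 0831bcb, 0fa2f58, 6653f41, a16363d, ad19885} — 6.
Only in 01e2f24's history (behind): {01e2f24} — 1.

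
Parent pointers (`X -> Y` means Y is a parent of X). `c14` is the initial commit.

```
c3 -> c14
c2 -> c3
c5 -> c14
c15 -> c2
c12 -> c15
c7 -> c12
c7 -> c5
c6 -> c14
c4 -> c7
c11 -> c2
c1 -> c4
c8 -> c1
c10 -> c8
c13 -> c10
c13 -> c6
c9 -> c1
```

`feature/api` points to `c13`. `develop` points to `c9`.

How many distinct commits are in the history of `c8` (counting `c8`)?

Walking parent pointers from c8: reachable set = {c1, c12, c14, c15, c2, c3, c4, c5, c7, c8}.
That is 10 commits.

10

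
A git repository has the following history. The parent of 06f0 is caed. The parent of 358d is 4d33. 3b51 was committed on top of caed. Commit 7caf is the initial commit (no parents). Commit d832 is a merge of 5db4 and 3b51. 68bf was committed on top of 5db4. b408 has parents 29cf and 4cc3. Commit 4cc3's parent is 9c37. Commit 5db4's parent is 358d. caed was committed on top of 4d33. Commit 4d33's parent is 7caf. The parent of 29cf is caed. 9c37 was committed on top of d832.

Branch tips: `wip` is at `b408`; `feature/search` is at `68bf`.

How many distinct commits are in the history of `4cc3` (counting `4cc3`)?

9

Walking parent pointers from 4cc3: reachable set = {358d, 3b51, 4cc3, 4d33, 5db4, 7caf, 9c37, caed, d832}.
That is 9 commits.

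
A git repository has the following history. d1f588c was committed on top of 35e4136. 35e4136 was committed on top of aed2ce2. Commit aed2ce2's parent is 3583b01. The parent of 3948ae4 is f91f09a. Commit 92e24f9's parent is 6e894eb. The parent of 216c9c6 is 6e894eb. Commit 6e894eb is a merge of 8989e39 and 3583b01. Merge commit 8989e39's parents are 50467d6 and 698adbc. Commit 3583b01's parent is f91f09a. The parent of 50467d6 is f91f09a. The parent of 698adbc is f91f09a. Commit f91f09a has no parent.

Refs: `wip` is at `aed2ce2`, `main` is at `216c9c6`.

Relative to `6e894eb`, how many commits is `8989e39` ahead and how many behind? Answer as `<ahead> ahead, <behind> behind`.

0 ahead, 2 behind

Reachable from 8989e39: {50467d6, 698adbc, 8989e39, f91f09a}.
Reachable from 6e894eb: {3583b01, 50467d6, 698adbc, 6e894eb, 8989e39, f91f09a}.
Only in 8989e39's history (ahead): {} — 0.
Only in 6e894eb's history (behind): {3583b01, 6e894eb} — 2.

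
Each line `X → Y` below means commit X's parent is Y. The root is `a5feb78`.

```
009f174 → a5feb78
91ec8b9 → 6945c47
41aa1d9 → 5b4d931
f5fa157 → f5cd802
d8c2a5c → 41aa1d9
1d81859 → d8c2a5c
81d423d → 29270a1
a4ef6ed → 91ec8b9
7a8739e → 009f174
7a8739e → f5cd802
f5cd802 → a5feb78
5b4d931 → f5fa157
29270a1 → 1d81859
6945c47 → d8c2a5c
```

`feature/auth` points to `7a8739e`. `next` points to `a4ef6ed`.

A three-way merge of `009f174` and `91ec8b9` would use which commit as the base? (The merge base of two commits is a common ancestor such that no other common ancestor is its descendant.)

a5feb78

Ancestors of 009f174: {009f174, a5feb78}.
Ancestors of 91ec8b9: {41aa1d9, 5b4d931, 6945c47, 91ec8b9, a5feb78, d8c2a5c, f5cd802, f5fa157}.
Common ancestors: {a5feb78}.
The only common ancestor is a5feb78, so it is the merge base.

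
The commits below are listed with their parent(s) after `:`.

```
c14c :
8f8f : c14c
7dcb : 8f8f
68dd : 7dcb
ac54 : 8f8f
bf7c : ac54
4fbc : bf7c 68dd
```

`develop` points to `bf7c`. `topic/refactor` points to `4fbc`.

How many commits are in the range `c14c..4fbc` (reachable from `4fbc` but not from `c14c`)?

6

Reachable from 4fbc: {4fbc, 68dd, 7dcb, 8f8f, ac54, bf7c, c14c}.
Reachable from c14c: {c14c}.
In 4fbc's history but not c14c's: {4fbc, 68dd, 7dcb, 8f8f, ac54, bf7c} — 6 commits.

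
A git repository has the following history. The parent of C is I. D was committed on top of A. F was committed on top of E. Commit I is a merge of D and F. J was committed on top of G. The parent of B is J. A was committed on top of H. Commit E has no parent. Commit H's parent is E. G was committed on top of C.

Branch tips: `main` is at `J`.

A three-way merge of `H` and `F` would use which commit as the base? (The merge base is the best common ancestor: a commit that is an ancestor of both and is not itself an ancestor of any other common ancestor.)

Ancestors of H: {E, H}.
Ancestors of F: {E, F}.
Common ancestors: {E}.
The only common ancestor is E, so it is the merge base.

E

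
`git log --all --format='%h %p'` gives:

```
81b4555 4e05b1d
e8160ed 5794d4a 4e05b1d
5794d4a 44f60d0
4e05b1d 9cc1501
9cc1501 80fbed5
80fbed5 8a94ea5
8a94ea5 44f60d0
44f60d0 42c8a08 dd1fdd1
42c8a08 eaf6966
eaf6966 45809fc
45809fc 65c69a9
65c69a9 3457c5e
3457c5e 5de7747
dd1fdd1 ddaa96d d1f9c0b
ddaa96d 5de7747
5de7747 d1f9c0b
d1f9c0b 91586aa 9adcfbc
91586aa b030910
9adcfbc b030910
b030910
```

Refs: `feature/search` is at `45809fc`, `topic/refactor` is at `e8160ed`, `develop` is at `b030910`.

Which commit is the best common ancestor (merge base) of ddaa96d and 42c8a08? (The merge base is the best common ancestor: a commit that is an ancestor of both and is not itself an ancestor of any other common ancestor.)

5de7747

Ancestors of ddaa96d: {5de7747, 91586aa, 9adcfbc, b030910, d1f9c0b, ddaa96d}.
Ancestors of 42c8a08: {3457c5e, 42c8a08, 45809fc, 5de7747, 65c69a9, 91586aa, 9adcfbc, b030910, d1f9c0b, eaf6966}.
Common ancestors: {5de7747, 91586aa, 9adcfbc, b030910, d1f9c0b}.
Among these, 5de7747 is not an ancestor of any other common ancestor — it is the merge base.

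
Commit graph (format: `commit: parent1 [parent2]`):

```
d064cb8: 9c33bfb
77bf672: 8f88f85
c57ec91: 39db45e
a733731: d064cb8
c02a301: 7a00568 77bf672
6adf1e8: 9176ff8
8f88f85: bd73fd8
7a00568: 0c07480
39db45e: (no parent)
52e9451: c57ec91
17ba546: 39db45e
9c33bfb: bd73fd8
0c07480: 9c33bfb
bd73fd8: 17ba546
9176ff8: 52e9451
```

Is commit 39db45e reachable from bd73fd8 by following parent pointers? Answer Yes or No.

Ancestors of bd73fd8 (commits reachable by following parents): {17ba546, 39db45e, bd73fd8}.
39db45e is in that set, so it is an ancestor of bd73fd8.

Yes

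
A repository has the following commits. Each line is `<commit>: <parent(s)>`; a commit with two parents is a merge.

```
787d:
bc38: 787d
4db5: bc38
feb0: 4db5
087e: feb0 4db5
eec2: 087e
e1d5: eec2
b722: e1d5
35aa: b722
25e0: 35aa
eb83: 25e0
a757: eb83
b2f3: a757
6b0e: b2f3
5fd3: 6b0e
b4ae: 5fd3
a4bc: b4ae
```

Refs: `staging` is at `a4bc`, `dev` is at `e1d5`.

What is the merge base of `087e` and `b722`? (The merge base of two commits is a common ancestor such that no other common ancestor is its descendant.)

087e

Ancestors of 087e: {087e, 4db5, 787d, bc38, feb0}.
Ancestors of b722: {087e, 4db5, 787d, b722, bc38, e1d5, eec2, feb0}.
Common ancestors: {087e, 4db5, 787d, bc38, feb0}.
Among these, 087e is not an ancestor of any other common ancestor — it is the merge base.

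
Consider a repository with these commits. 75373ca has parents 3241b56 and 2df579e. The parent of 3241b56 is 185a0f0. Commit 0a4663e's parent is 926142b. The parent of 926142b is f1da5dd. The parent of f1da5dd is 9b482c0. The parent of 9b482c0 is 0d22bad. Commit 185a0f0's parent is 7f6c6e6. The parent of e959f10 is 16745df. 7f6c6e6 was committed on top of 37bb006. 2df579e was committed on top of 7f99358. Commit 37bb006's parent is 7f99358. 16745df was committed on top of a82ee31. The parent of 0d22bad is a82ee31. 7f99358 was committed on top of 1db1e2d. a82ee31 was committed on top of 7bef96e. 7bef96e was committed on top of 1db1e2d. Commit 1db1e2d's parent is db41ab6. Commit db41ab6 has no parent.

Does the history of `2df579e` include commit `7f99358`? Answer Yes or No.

Yes

Ancestors of 2df579e (commits reachable by following parents): {1db1e2d, 2df579e, 7f99358, db41ab6}.
7f99358 is in that set, so it is an ancestor of 2df579e.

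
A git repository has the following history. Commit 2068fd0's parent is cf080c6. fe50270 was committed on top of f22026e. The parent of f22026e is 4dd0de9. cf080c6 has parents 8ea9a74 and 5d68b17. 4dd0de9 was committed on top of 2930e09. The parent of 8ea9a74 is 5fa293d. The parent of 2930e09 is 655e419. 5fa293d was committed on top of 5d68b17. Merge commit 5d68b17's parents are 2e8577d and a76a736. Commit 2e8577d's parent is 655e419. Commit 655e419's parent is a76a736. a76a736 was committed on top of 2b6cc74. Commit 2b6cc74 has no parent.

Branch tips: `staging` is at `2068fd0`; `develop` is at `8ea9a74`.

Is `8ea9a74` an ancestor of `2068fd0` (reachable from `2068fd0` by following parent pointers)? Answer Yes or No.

Yes

Ancestors of 2068fd0 (commits reachable by following parents): {2068fd0, 2b6cc74, 2e8577d, 5d68b17, 5fa293d, 655e419, 8ea9a74, a76a736, cf080c6}.
8ea9a74 is in that set, so it is an ancestor of 2068fd0.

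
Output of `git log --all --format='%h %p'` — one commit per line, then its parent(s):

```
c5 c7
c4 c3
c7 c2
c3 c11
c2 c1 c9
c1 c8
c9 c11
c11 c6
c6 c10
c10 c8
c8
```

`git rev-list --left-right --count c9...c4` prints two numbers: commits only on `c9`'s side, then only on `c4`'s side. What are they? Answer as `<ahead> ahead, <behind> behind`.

Reachable from c9: {c10, c11, c6, c8, c9}.
Reachable from c4: {c10, c11, c3, c4, c6, c8}.
Only in c9's history (ahead): {c9} — 1.
Only in c4's history (behind): {c3, c4} — 2.

1 ahead, 2 behind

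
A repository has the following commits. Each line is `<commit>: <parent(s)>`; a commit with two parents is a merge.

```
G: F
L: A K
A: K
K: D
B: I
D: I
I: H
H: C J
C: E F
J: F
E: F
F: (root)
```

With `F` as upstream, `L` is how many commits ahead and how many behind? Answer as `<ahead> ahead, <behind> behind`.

Reachable from L: {A, C, D, E, F, H, I, J, K, L}.
Reachable from F: {F}.
Only in L's history (ahead): {A, C, D, E, H, I, J, K, L} — 9.
Only in F's history (behind): {} — 0.

9 ahead, 0 behind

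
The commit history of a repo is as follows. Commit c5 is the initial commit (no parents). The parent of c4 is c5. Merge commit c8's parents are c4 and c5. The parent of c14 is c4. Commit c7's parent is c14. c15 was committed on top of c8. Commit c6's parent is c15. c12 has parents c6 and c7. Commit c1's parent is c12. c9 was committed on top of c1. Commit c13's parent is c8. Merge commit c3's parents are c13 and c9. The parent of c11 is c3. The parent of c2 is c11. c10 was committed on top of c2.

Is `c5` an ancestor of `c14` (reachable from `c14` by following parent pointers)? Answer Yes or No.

Ancestors of c14 (commits reachable by following parents): {c14, c4, c5}.
c5 is in that set, so it is an ancestor of c14.

Yes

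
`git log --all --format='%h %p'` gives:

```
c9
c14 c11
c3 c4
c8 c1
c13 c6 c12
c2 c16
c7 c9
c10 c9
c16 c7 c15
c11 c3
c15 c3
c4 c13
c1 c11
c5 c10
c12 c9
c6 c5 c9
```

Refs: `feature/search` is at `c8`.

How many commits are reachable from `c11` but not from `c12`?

Reachable from c11: {c10, c11, c12, c13, c3, c4, c5, c6, c9}.
Reachable from c12: {c12, c9}.
In c11's history but not c12's: {c10, c11, c13, c3, c4, c5, c6} — 7 commits.

7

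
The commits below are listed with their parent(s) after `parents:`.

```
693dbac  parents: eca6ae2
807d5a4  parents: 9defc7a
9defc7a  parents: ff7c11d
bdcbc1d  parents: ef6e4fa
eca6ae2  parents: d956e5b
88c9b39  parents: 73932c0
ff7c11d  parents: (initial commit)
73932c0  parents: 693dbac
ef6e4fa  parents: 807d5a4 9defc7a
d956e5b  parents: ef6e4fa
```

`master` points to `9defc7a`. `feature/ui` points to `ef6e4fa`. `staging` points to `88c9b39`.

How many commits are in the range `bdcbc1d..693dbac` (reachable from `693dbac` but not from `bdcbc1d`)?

3

Reachable from 693dbac: {693dbac, 807d5a4, 9defc7a, d956e5b, eca6ae2, ef6e4fa, ff7c11d}.
Reachable from bdcbc1d: {807d5a4, 9defc7a, bdcbc1d, ef6e4fa, ff7c11d}.
In 693dbac's history but not bdcbc1d's: {693dbac, d956e5b, eca6ae2} — 3 commits.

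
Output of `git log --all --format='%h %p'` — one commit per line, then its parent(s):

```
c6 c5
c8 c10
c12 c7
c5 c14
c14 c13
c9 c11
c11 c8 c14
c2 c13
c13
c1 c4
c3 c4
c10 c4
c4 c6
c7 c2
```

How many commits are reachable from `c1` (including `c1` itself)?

6

Walking parent pointers from c1: reachable set = {c1, c13, c14, c4, c5, c6}.
That is 6 commits.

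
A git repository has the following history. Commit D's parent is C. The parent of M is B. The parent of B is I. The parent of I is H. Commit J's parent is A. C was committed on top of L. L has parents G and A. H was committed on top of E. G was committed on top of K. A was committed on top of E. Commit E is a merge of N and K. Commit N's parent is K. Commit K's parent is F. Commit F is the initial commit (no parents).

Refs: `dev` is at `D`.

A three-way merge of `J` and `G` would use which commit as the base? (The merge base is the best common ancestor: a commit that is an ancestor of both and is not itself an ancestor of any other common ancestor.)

Ancestors of J: {A, E, F, J, K, N}.
Ancestors of G: {F, G, K}.
Common ancestors: {F, K}.
Among these, K is not an ancestor of any other common ancestor — it is the merge base.

K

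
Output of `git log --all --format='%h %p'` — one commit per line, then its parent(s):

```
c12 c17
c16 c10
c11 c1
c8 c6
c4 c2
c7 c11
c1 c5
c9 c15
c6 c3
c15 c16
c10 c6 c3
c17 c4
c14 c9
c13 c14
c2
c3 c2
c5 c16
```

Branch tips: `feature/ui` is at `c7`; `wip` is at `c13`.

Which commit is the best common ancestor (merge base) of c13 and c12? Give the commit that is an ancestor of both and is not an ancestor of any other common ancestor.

Ancestors of c13: {c10, c13, c14, c15, c16, c2, c3, c6, c9}.
Ancestors of c12: {c12, c17, c2, c4}.
Common ancestors: {c2}.
The only common ancestor is c2, so it is the merge base.

c2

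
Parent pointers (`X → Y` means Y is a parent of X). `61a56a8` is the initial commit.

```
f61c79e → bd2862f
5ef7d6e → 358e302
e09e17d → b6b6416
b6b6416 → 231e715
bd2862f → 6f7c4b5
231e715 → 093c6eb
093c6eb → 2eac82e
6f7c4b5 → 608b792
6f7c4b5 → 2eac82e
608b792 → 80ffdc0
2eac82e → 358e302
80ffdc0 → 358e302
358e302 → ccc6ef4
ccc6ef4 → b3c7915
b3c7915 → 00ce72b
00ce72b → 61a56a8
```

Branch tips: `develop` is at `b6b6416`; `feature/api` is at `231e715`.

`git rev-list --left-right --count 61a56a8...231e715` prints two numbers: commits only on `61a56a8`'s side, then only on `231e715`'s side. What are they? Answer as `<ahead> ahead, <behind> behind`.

Reachable from 61a56a8: {61a56a8}.
Reachable from 231e715: {00ce72b, 093c6eb, 231e715, 2eac82e, 358e302, 61a56a8, b3c7915, ccc6ef4}.
Only in 61a56a8's history (ahead): {} — 0.
Only in 231e715's history (behind): {00ce72b, 093c6eb, 231e715, 2eac82e, 358e302, b3c7915, ccc6ef4} — 7.

0 ahead, 7 behind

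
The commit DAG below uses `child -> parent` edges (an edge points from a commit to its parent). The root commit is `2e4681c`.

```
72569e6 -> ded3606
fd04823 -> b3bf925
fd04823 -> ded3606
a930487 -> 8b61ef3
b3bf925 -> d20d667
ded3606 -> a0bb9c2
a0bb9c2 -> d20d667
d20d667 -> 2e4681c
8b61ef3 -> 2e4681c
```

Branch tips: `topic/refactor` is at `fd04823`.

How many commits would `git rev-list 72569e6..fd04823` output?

2

Reachable from fd04823: {2e4681c, a0bb9c2, b3bf925, d20d667, ded3606, fd04823}.
Reachable from 72569e6: {2e4681c, 72569e6, a0bb9c2, d20d667, ded3606}.
In fd04823's history but not 72569e6's: {b3bf925, fd04823} — 2 commits.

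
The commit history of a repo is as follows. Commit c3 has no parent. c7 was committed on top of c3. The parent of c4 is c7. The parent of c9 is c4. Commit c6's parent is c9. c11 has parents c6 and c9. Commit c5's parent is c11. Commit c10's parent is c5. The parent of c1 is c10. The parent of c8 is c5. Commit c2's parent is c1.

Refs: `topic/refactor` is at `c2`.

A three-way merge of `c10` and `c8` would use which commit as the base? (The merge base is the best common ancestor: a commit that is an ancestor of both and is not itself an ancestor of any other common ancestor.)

c5

Ancestors of c10: {c10, c11, c3, c4, c5, c6, c7, c9}.
Ancestors of c8: {c11, c3, c4, c5, c6, c7, c8, c9}.
Common ancestors: {c11, c3, c4, c5, c6, c7, c9}.
Among these, c5 is not an ancestor of any other common ancestor — it is the merge base.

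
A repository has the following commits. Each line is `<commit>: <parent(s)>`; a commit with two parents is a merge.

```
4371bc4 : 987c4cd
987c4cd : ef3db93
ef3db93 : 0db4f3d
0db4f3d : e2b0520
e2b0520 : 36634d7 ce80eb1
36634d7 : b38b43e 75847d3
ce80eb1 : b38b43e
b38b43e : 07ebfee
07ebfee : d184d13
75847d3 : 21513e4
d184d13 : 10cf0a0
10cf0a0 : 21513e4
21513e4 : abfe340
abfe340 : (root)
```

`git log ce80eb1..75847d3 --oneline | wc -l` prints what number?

Reachable from 75847d3: {21513e4, 75847d3, abfe340}.
Reachable from ce80eb1: {07ebfee, 10cf0a0, 21513e4, abfe340, b38b43e, ce80eb1, d184d13}.
In 75847d3's history but not ce80eb1's: {75847d3} — 1 commit.

1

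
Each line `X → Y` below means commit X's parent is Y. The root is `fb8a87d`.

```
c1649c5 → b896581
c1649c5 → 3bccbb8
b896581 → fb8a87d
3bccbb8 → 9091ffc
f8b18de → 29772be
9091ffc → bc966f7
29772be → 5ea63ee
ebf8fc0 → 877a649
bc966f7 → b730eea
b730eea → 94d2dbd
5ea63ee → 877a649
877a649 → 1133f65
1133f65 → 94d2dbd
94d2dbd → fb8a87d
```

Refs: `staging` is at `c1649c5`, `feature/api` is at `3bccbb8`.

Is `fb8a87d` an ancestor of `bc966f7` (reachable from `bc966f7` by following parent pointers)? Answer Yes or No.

Ancestors of bc966f7 (commits reachable by following parents): {94d2dbd, b730eea, bc966f7, fb8a87d}.
fb8a87d is in that set, so it is an ancestor of bc966f7.

Yes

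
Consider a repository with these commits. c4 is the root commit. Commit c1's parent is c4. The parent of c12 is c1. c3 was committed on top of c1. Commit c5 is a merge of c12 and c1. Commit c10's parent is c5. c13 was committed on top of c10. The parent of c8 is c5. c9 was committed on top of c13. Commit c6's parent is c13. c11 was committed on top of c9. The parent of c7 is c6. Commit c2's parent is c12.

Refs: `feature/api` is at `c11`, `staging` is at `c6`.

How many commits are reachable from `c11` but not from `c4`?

7

Reachable from c11: {c1, c10, c11, c12, c13, c4, c5, c9}.
Reachable from c4: {c4}.
In c11's history but not c4's: {c1, c10, c11, c12, c13, c5, c9} — 7 commits.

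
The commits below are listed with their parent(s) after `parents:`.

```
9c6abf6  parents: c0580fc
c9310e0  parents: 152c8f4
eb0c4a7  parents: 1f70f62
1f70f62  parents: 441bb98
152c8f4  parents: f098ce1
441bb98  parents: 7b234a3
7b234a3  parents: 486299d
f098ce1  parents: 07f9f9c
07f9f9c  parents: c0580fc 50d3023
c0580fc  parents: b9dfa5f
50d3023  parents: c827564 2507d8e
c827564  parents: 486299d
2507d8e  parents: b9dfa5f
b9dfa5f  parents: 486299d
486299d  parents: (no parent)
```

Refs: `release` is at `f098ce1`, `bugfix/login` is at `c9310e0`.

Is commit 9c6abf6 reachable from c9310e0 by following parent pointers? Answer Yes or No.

Ancestors of c9310e0: {07f9f9c, 152c8f4, 2507d8e, 486299d, 50d3023, b9dfa5f, c0580fc, c827564, c9310e0, f098ce1}.
9c6abf6 is not in that set, so it is not an ancestor of c9310e0.

No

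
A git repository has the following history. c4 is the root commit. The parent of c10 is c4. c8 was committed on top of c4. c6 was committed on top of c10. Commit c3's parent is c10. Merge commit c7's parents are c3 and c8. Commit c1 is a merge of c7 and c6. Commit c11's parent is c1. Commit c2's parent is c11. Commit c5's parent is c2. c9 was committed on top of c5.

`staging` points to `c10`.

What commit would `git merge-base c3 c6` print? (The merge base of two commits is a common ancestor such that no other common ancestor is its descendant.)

c10

Ancestors of c3: {c10, c3, c4}.
Ancestors of c6: {c10, c4, c6}.
Common ancestors: {c10, c4}.
Among these, c10 is not an ancestor of any other common ancestor — it is the merge base.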